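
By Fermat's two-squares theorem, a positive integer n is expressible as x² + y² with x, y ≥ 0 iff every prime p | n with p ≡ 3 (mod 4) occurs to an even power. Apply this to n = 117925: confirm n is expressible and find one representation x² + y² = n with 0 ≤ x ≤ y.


Step 1: Factor n = 117925 = 5^2 · 53 · 89.
Step 2: Check the mod-4 condition on each prime factor: 5 ≡ 1 (mod 4), exponent 2; 53 ≡ 1 (mod 4), exponent 1; 89 ≡ 1 (mod 4), exponent 1.
All primes ≡ 3 (mod 4) appear to even exponent (or don't appear), so by the two-squares theorem n IS expressible as a sum of two squares.
Step 3: Build a representation. Group n = k² · m with k = 5 and m = 53 · 89 = 4717 (a product of primes ≡ 1 (mod 4)); a representation of m scales to one of n via (k·x)² + (k·y)² = k²(x² + y²). Each prime p ≡ 1 (mod 4) is itself a sum of two squares; find a² by testing p − a² for a perfect square:
  53: 53 − 1² = 52, 53 − 2² = 49 = 7² ⇒ 53 = 2² + 7².
  89: 89 − 1² = 88, 89 − 2² = 85, 89 − 3² = 80, 89 − 4² = 73, 89 − 5² = 64 = 8² ⇒ 89 = 5² + 8².
  Combine using the Brahmagupta–Fibonacci identity (a² + b²)(c² + d²) = (ac − bd)² + (ad + bc)² = (ac + bd)² + (ad − bc)²:
  53 · 89 = 4717: from (2² + 7²)(5² + 8²), take (2·5 − 7·8, 2·8 + 7·5) = (10 − 56, 16 + 35) = (-46, 51); dropping signs (only squares matter) gives (46, 51); check 46² + 51² = 2116 + 2601 = 4717 ✓.
  Scale by k = 5: (5·46, 5·51) = (230, 255).
Step 4: Order so x ≤ y and verify: 230² + 255² = 52900 + 65025 = 117925 = n. ✓

n = 117925 = 230² + 255² (one valid representation with x ≤ y).


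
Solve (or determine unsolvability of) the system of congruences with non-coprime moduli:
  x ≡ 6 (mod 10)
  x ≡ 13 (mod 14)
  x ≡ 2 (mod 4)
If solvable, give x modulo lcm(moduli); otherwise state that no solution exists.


Moduli 10, 14, 4 are not pairwise coprime, so CRT works modulo lcm(m_i) when all pairwise compatibility conditions hold.
Pairwise compatibility: gcd(m_i, m_j) must divide a_i - a_j for every pair.
Merge one congruence at a time:
  Start: x ≡ 6 (mod 10).
  Combine with x ≡ 13 (mod 14): gcd(10, 14) = 2, and 13 - 6 = 7 is NOT divisible by 2.
    ⇒ system is inconsistent (no integer solution).

No solution (the system is inconsistent).


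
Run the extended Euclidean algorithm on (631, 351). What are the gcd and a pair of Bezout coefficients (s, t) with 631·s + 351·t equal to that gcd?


Euclidean algorithm on (631, 351) — divide until remainder is 0:
  631 = 1 · 351 + 280
  351 = 1 · 280 + 71
  280 = 3 · 71 + 67
  71 = 1 · 67 + 4
  67 = 16 · 4 + 3
  4 = 1 · 3 + 1
  3 = 3 · 1 + 0
gcd(631, 351) = 1.
Track Bezout coefficients alongside the remainders: start with r₀ = 631 = a·1 + b·0 (s = 1, t = 0) and r₁ = 351 = a·0 + b·1 (s = 0, t = 1); each new remainder r_{k+1} = r_{k-1} − q_k·r_k inherits s_{k+1} = s_{k-1} − q_k·s_k, t_{k+1} = t_{k-1} − q_k·t_k, so r_k = a·s_k + b·t_k at every step:
  q = 1: r = 280, s = 1 − 1·0 = 1, t = 0 − 1·1 = -1  (check: 631·1 + 351·(-1) = 280)
  q = 1: r = 71, s = 0 − 1·1 = -1, t = 1 − 1·(-1) = 2  (check: 631·(-1) + 351·2 = 71)
  q = 3: r = 67, s = 1 − 3·(-1) = 4, t = -1 − 3·2 = -7  (check: 631·4 + 351·(-7) = 67)
  q = 1: r = 4, s = -1 − 1·4 = -5, t = 2 − 1·(-7) = 9  (check: 631·(-5) + 351·9 = 4)
  q = 16: r = 3, s = 4 − 16·(-5) = 84, t = -7 − 16·9 = -151  (check: 631·84 + 351·(-151) = 3)
  q = 1: r = 1, s = -5 − 1·84 = -89, t = 9 − 1·(-151) = 160  (check: 631·(-89) + 351·160 = 1)
The row with r = 1 (the gcd) gives the Bezout coefficients s = -89, t = 160.
Result: 631 · (-89) + 351 · (160) = 1.

gcd(631, 351) = 1; s = -89, t = 160 (check: 631·(-89) + 351·160 = 1).


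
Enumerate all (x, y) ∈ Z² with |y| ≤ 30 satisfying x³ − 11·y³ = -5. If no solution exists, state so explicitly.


The equation is x³ - 11y³ = -5. For fixed y, x³ = 11·y³ − 5, so a solution requires the RHS to be a perfect cube.
Strategy: iterate y from -30 to 30, compute RHS = 11·y³ − 5, and check whether it is a (positive or negative) perfect cube.
Check small values of y:
  y = 0: RHS = -5 is not a perfect cube.
  y = 1: RHS = 6 is not a perfect cube.
  y = -1: RHS = -16 is not a perfect cube.
  y = 2: RHS = 83 is not a perfect cube.
  y = -2: RHS = -93 is not a perfect cube.
  y = 3: RHS = 292 is not a perfect cube.
  y = -3: RHS = -302 is not a perfect cube.
Continuing the search up to |y| = 30 finds no solutions either.
No (x, y) in the scanned range satisfies the equation.

No integer solutions with |y| ≤ 30.


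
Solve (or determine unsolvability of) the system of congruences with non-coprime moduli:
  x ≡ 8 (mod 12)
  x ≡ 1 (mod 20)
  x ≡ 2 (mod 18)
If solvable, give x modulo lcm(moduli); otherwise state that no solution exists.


Moduli 12, 20, 18 are not pairwise coprime, so CRT works modulo lcm(m_i) when all pairwise compatibility conditions hold.
Pairwise compatibility: gcd(m_i, m_j) must divide a_i - a_j for every pair.
Merge one congruence at a time:
  Start: x ≡ 8 (mod 12).
  Combine with x ≡ 1 (mod 20): gcd(12, 20) = 4, and 1 - 8 = -7 is NOT divisible by 4.
    ⇒ system is inconsistent (no integer solution).

No solution (the system is inconsistent).


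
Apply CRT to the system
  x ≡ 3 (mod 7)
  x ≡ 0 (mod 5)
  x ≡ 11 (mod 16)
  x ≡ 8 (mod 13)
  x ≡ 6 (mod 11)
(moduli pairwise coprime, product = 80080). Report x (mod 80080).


Product of moduli M = 7 · 5 · 16 · 13 · 11 = 80080.
Merge one congruence at a time:
  Start: x ≡ 3 (mod 7).
  Combine with x ≡ 0 (mod 5); new modulus lcm = 35.
    Write x = 3 + 7·t and substitute into x ≡ 0 (mod 5): 7·t ≡ 0 − 3 = -3 (mod 5).
    Reduce coefficients mod 5: 2·t ≡ 2 (mod 5).
    The inverse of 2 mod 5 is 3 (since 2·3 = 6 = 1·5 + 1), so t ≡ 3·2 = 6 ≡ 1 (mod 5).
    Then x = 3 + 7·1 = 10, valid modulo lcm(7, 5) = 35: x ≡ 10 (mod 35).
  Combine with x ≡ 11 (mod 16); new modulus lcm = 560.
    Write x = 10 + 35·t and substitute into x ≡ 11 (mod 16): 35·t ≡ 11 − 10 = 1 (mod 16).
    Reduce coefficients mod 16: 3·t ≡ 1 (mod 16).
    The inverse of 3 mod 16 is 11 (since 3·11 = 33 = 2·16 + 1), so t ≡ 11·1 = 11 ≡ 11 (mod 16).
    Then x = 10 + 35·11 = 395, valid modulo lcm(35, 16) = 560: x ≡ 395 (mod 560).
  Combine with x ≡ 8 (mod 13); new modulus lcm = 7280.
    Write x = 395 + 560·t and substitute into x ≡ 8 (mod 13): 560·t ≡ 8 − 395 = -387 (mod 13).
    Reduce coefficients mod 13: 1·t ≡ 3 (mod 13).
    So t ≡ 3 (mod 13).
    Then x = 395 + 560·3 = 2075, valid modulo lcm(560, 13) = 7280: x ≡ 2075 (mod 7280).
  Combine with x ≡ 6 (mod 11); new modulus lcm = 80080.
    Write x = 2075 + 7280·t and substitute into x ≡ 6 (mod 11): 7280·t ≡ 6 − 2075 = -2069 (mod 11).
    Reduce coefficients mod 11: 9·t ≡ 10 (mod 11).
    The inverse of 9 mod 11 is 5 (since 9·5 = 45 = 4·11 + 1), so t ≡ 5·10 = 50 ≡ 6 (mod 11).
    Then x = 2075 + 7280·6 = 45755, valid modulo lcm(7280, 11) = 80080: x ≡ 45755 (mod 80080).
Verify against each original: 45755 mod 7 = 3, 45755 mod 5 = 0, 45755 mod 16 = 11, 45755 mod 13 = 8, 45755 mod 11 = 6.

x ≡ 45755 (mod 80080).


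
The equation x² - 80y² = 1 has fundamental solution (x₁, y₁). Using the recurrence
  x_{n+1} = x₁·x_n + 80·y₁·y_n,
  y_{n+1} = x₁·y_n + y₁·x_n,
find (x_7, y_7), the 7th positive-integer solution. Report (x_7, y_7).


Step 1: Find the fundamental solution (x₁, y₁) of x² - 80y² = 1.
  Expand √80 as a continued fraction. a₀ = ⌊√80⌋ = 8; iterate m_{k+1} = d_k·a_k − m_k, d_{k+1} = (80 − m_{k+1}²)/d_k, a_{k+1} = ⌊(a₀ + m_{k+1})/d_{k+1}⌋ (starting m₀ = 0, d₀ = 1), with convergents p_k = a_k·p_{k-1} + p_{k-2}, q_k = a_k·q_{k-1} + q_{k-2} (p₋₁ = 1, q₋₁ = 0):
  k = 0: a₀ = 8; p₀/q₀ = 8/1; p₀² − 80·q₀² = 64 − 80 = -16.
  k = 1: m = 8, d = 16, a = ⌊(8 + 8)/16⌋ = 1; p/q = (1·8 + 1)/(1·1 + 0) = 9/1; p² − 80·q² = 81 − 80 = 1.
  The first convergent with p² − 80·q² = 1 gives the fundamental solution (x₁, y₁) = (9, 1).
Step 2: Apply the recurrence (x_{n+1}, y_{n+1}) = (x₁x_n + 80y₁y_n, x₁y_n + y₁x_n) repeatedly.
  From (x_1, y_1) = (9, 1): x_2 = 9·9 + 80·1·1 = 161; y_2 = 9·1 + 1·9 = 18.
  From (x_2, y_2) = (161, 18): x_3 = 9·161 + 80·1·18 = 2889; y_3 = 9·18 + 1·161 = 323.
  From (x_3, y_3) = (2889, 323): x_4 = 9·2889 + 80·1·323 = 51841; y_4 = 9·323 + 1·2889 = 5796.
  From (x_4, y_4) = (51841, 5796): x_5 = 9·51841 + 80·1·5796 = 930249; y_5 = 9·5796 + 1·51841 = 104005.
  From (x_5, y_5) = (930249, 104005): x_6 = 9·930249 + 80·1·104005 = 16692641; y_6 = 9·104005 + 1·930249 = 1866294.
  From (x_6, y_6) = (16692641, 1866294): x_7 = 9·16692641 + 80·1·1866294 = 299537289; y_7 = 9·1866294 + 1·16692641 = 33489287.
Step 3: Verify x_7² - 80·y_7² = 89722587501469521 - 89722587501469520 = 1 (should be 1). ✓

(x_1, y_1) = (9, 1); (x_7, y_7) = (299537289, 33489287).


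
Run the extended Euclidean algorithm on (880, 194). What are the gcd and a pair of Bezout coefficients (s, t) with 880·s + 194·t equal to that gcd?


Euclidean algorithm on (880, 194) — divide until remainder is 0:
  880 = 4 · 194 + 104
  194 = 1 · 104 + 90
  104 = 1 · 90 + 14
  90 = 6 · 14 + 6
  14 = 2 · 6 + 2
  6 = 3 · 2 + 0
gcd(880, 194) = 2.
Track Bezout coefficients alongside the remainders: start with r₀ = 880 = a·1 + b·0 (s = 1, t = 0) and r₁ = 194 = a·0 + b·1 (s = 0, t = 1); each new remainder r_{k+1} = r_{k-1} − q_k·r_k inherits s_{k+1} = s_{k-1} − q_k·s_k, t_{k+1} = t_{k-1} − q_k·t_k, so r_k = a·s_k + b·t_k at every step:
  q = 4: r = 104, s = 1 − 4·0 = 1, t = 0 − 4·1 = -4  (check: 880·1 + 194·(-4) = 104)
  q = 1: r = 90, s = 0 − 1·1 = -1, t = 1 − 1·(-4) = 5  (check: 880·(-1) + 194·5 = 90)
  q = 1: r = 14, s = 1 − 1·(-1) = 2, t = -4 − 1·5 = -9  (check: 880·2 + 194·(-9) = 14)
  q = 6: r = 6, s = -1 − 6·2 = -13, t = 5 − 6·(-9) = 59  (check: 880·(-13) + 194·59 = 6)
  q = 2: r = 2, s = 2 − 2·(-13) = 28, t = -9 − 2·59 = -127  (check: 880·28 + 194·(-127) = 2)
The row with r = 2 (the gcd) gives the Bezout coefficients s = 28, t = -127.
Result: 880 · (28) + 194 · (-127) = 2.

gcd(880, 194) = 2; s = 28, t = -127 (check: 880·28 + 194·(-127) = 2).


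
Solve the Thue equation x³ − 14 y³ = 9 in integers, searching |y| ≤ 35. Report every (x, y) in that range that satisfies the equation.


The equation is x³ - 14y³ = 9. For fixed y, x³ = 14·y³ + 9, so a solution requires the RHS to be a perfect cube.
Strategy: iterate y from -35 to 35, compute RHS = 14·y³ + 9, and check whether it is a (positive or negative) perfect cube.
Check small values of y:
  y = 0: RHS = 9 is not a perfect cube.
  y = 1: RHS = 23 is not a perfect cube.
  y = -1: RHS = -5 is not a perfect cube.
  y = 2: RHS = 121 is not a perfect cube.
  y = -2: RHS = -103 is not a perfect cube.
  y = 3: RHS = 387 is not a perfect cube.
  y = -3: RHS = -369 is not a perfect cube.
Continuing the search up to |y| = 35 finds no solutions either.
No (x, y) in the scanned range satisfies the equation.

No integer solutions with |y| ≤ 35.


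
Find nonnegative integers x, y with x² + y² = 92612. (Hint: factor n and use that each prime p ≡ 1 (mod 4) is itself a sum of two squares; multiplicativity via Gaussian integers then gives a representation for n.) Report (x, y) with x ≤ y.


Step 1: Factor n = 92612 = 2^2 · 13^2 · 137.
Step 2: Check the mod-4 condition on each prime factor: 2 = 2 (special); 13 ≡ 1 (mod 4), exponent 2; 137 ≡ 1 (mod 4), exponent 1.
All primes ≡ 3 (mod 4) appear to even exponent (or don't appear), so by the two-squares theorem n IS expressible as a sum of two squares.
Step 3: Build a representation. Group n = k² · m with k = 2 and m = 13 · 13 · 137 = 23153 (a product of primes ≡ 1 (mod 4)); a representation of m scales to one of n via (k·x)² + (k·y)² = k²(x² + y²). Each prime p ≡ 1 (mod 4) is itself a sum of two squares; find a² by testing p − a² for a perfect square:
  13: 13 − 1² = 12, 13 − 2² = 9 = 3² ⇒ 13 = 2² + 3².
  137: 137 − 1² = 136, 137 − 2² = 133, 137 − 3² = 128, 137 − 4² = 121 = 11² ⇒ 137 = 4² + 11².
  Combine using the Brahmagupta–Fibonacci identity (a² + b²)(c² + d²) = (ac − bd)² + (ad + bc)² = (ac + bd)² + (ad − bc)²:
  13 · 13 = 169: from (2² + 3²)(2² + 3²), take (2·2 − 3·3, 2·3 + 3·2) = (4 − 9, 6 + 6) = (-5, 12); dropping signs (only squares matter) gives (5, 12); check 5² + 12² = 25 + 144 = 169 ✓.
  169 · 137 = 23153: from (5² + 12²)(4² + 11²), take (5·4 − 12·11, 5·11 + 12·4) = (20 − 132, 55 + 48) = (-112, 103); dropping signs (only squares matter) gives (112, 103); check 112² + 103² = 12544 + 10609 = 23153 ✓.
  Scale by k = 2: (2·112, 2·103) = (224, 206).
Step 4: Order so x ≤ y and verify: 206² + 224² = 42436 + 50176 = 92612 = n. ✓

n = 92612 = 206² + 224² (one valid representation with x ≤ y).


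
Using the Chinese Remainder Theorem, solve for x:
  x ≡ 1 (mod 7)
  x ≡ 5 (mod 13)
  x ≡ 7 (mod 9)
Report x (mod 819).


Moduli 7, 13, 9 are pairwise coprime; by CRT there is a unique solution modulo M = 7 · 13 · 9 = 819.
Solve pairwise, accumulating the modulus:
  Start with x ≡ 1 (mod 7).
  Combine with x ≡ 5 (mod 13): since gcd(7, 13) = 1, we get a unique residue mod 91.
    Write x = 1 + 7·t and substitute into x ≡ 5 (mod 13): 7·t ≡ 5 − 1 = 4 (mod 13).
    The inverse of 7 mod 13 is 2 (since 7·2 = 14 = 1·13 + 1), so t ≡ 2·4 = 8 ≡ 8 (mod 13).
    Then x = 1 + 7·8 = 57, valid modulo lcm(7, 13) = 91: x ≡ 57 (mod 91).
  Combine with x ≡ 7 (mod 9): since gcd(91, 9) = 1, we get a unique residue mod 819.
    Write x = 57 + 91·t and substitute into x ≡ 7 (mod 9): 91·t ≡ 7 − 57 = -50 (mod 9).
    Reduce coefficients mod 9: 1·t ≡ 4 (mod 9).
    So t ≡ 4 (mod 9).
    Then x = 57 + 91·4 = 421, valid modulo lcm(91, 9) = 819: x ≡ 421 (mod 819).
Verify: 421 mod 7 = 1 ✓, 421 mod 13 = 5 ✓, 421 mod 9 = 7 ✓.

x ≡ 421 (mod 819).


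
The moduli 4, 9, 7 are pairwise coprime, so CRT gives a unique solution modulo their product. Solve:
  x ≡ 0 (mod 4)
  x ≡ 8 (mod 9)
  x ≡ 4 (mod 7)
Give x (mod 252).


Moduli 4, 9, 7 are pairwise coprime; by CRT there is a unique solution modulo M = 4 · 9 · 7 = 252.
Solve pairwise, accumulating the modulus:
  Start with x ≡ 0 (mod 4).
  Combine with x ≡ 8 (mod 9): since gcd(4, 9) = 1, we get a unique residue mod 36.
    Write x = 0 + 4·t and substitute into x ≡ 8 (mod 9): 4·t ≡ 8 − 0 = 8 (mod 9).
    The inverse of 4 mod 9 is 7 (since 4·7 = 28 = 3·9 + 1), so t ≡ 7·8 = 56 ≡ 2 (mod 9).
    Then x = 0 + 4·2 = 8, valid modulo lcm(4, 9) = 36: x ≡ 8 (mod 36).
  Combine with x ≡ 4 (mod 7): since gcd(36, 7) = 1, we get a unique residue mod 252.
    Write x = 8 + 36·t and substitute into x ≡ 4 (mod 7): 36·t ≡ 4 − 8 = -4 (mod 7).
    Reduce coefficients mod 7: 1·t ≡ 3 (mod 7).
    So t ≡ 3 (mod 7).
    Then x = 8 + 36·3 = 116, valid modulo lcm(36, 7) = 252: x ≡ 116 (mod 252).
Verify: 116 mod 4 = 0 ✓, 116 mod 9 = 8 ✓, 116 mod 7 = 4 ✓.

x ≡ 116 (mod 252).


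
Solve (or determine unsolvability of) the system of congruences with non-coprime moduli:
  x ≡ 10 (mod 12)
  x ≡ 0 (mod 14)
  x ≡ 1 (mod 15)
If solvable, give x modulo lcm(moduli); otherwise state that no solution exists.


Moduli 12, 14, 15 are not pairwise coprime, so CRT works modulo lcm(m_i) when all pairwise compatibility conditions hold.
Pairwise compatibility: gcd(m_i, m_j) must divide a_i - a_j for every pair.
Merge one congruence at a time:
  Start: x ≡ 10 (mod 12).
  Combine with x ≡ 0 (mod 14): gcd(12, 14) = 2; 0 - 10 = -10, which IS divisible by 2, so compatible.
    Write x = 10 + 12·t and substitute into x ≡ 0 (mod 14): 12·t ≡ 0 − 10 = -10 (mod 14).
    Divide the congruence (and modulus) by g = 2: 6·t ≡ -5 (mod 7).
    Reduce coefficients mod 7: 6·t ≡ 2 (mod 7).
    The inverse of 6 mod 7 is 6 (since 6·6 = 36 = 5·7 + 1), so t ≡ 6·2 = 12 ≡ 5 (mod 7).
    Then x = 10 + 12·5 = 70, valid modulo lcm(12, 14) = 84: x ≡ 70 (mod 84).
  Combine with x ≡ 1 (mod 15): gcd(84, 15) = 3; 1 - 70 = -69, which IS divisible by 3, so compatible.
    Write x = 70 + 84·t and substitute into x ≡ 1 (mod 15): 84·t ≡ 1 − 70 = -69 (mod 15).
    Divide the congruence (and modulus) by g = 3: 28·t ≡ -23 (mod 5).
    Reduce coefficients mod 5: 3·t ≡ 2 (mod 5).
    The inverse of 3 mod 5 is 2 (since 3·2 = 6 = 1·5 + 1), so t ≡ 2·2 = 4 ≡ 4 (mod 5).
    Then x = 70 + 84·4 = 406, valid modulo lcm(84, 15) = 420: x ≡ 406 (mod 420).
Verify: 406 mod 12 = 10, 406 mod 14 = 0, 406 mod 15 = 1.

x ≡ 406 (mod 420).


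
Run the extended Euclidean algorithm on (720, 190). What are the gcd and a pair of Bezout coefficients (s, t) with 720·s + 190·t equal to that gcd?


Euclidean algorithm on (720, 190) — divide until remainder is 0:
  720 = 3 · 190 + 150
  190 = 1 · 150 + 40
  150 = 3 · 40 + 30
  40 = 1 · 30 + 10
  30 = 3 · 10 + 0
gcd(720, 190) = 10.
Track Bezout coefficients alongside the remainders: start with r₀ = 720 = a·1 + b·0 (s = 1, t = 0) and r₁ = 190 = a·0 + b·1 (s = 0, t = 1); each new remainder r_{k+1} = r_{k-1} − q_k·r_k inherits s_{k+1} = s_{k-1} − q_k·s_k, t_{k+1} = t_{k-1} − q_k·t_k, so r_k = a·s_k + b·t_k at every step:
  q = 3: r = 150, s = 1 − 3·0 = 1, t = 0 − 3·1 = -3  (check: 720·1 + 190·(-3) = 150)
  q = 1: r = 40, s = 0 − 1·1 = -1, t = 1 − 1·(-3) = 4  (check: 720·(-1) + 190·4 = 40)
  q = 3: r = 30, s = 1 − 3·(-1) = 4, t = -3 − 3·4 = -15  (check: 720·4 + 190·(-15) = 30)
  q = 1: r = 10, s = -1 − 1·4 = -5, t = 4 − 1·(-15) = 19  (check: 720·(-5) + 190·19 = 10)
The row with r = 10 (the gcd) gives the Bezout coefficients s = -5, t = 19.
Result: 720 · (-5) + 190 · (19) = 10.

gcd(720, 190) = 10; s = -5, t = 19 (check: 720·(-5) + 190·19 = 10).


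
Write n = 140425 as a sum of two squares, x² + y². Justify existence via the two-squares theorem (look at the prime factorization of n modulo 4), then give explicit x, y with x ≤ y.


Step 1: Factor n = 140425 = 5^2 · 41 · 137.
Step 2: Check the mod-4 condition on each prime factor: 5 ≡ 1 (mod 4), exponent 2; 41 ≡ 1 (mod 4), exponent 1; 137 ≡ 1 (mod 4), exponent 1.
All primes ≡ 3 (mod 4) appear to even exponent (or don't appear), so by the two-squares theorem n IS expressible as a sum of two squares.
Step 3: Build a representation. Group n = k² · m with k = 5 and m = 41 · 137 = 5617 (a product of primes ≡ 1 (mod 4)); a representation of m scales to one of n via (k·x)² + (k·y)² = k²(x² + y²). Each prime p ≡ 1 (mod 4) is itself a sum of two squares; find a² by testing p − a² for a perfect square:
  41: 41 − 1² = 40, 41 − 2² = 37, 41 − 3² = 32, 41 − 4² = 25 = 5² ⇒ 41 = 4² + 5².
  137: 137 − 1² = 136, 137 − 2² = 133, 137 − 3² = 128, 137 − 4² = 121 = 11² ⇒ 137 = 4² + 11².
  Combine using the Brahmagupta–Fibonacci identity (a² + b²)(c² + d²) = (ac − bd)² + (ad + bc)² = (ac + bd)² + (ad − bc)²:
  41 · 137 = 5617: from (4² + 5²)(4² + 11²), take (4·4 − 5·11, 4·11 + 5·4) = (16 − 55, 44 + 20) = (-39, 64); dropping signs (only squares matter) gives (39, 64); check 39² + 64² = 1521 + 4096 = 5617 ✓.
  Scale by k = 5: (5·39, 5·64) = (195, 320).
Step 4: Order so x ≤ y and verify: 195² + 320² = 38025 + 102400 = 140425 = n. ✓

n = 140425 = 195² + 320² (one valid representation with x ≤ y).


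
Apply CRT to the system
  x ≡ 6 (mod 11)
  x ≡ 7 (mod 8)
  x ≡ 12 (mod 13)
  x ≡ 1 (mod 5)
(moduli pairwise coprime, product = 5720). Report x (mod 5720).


Product of moduli M = 11 · 8 · 13 · 5 = 5720.
Merge one congruence at a time:
  Start: x ≡ 6 (mod 11).
  Combine with x ≡ 7 (mod 8); new modulus lcm = 88.
    Write x = 6 + 11·t and substitute into x ≡ 7 (mod 8): 11·t ≡ 7 − 6 = 1 (mod 8).
    Reduce coefficients mod 8: 3·t ≡ 1 (mod 8).
    The inverse of 3 mod 8 is 3 (since 3·3 = 9 = 1·8 + 1), so t ≡ 3·1 = 3 ≡ 3 (mod 8).
    Then x = 6 + 11·3 = 39, valid modulo lcm(11, 8) = 88: x ≡ 39 (mod 88).
  Combine with x ≡ 12 (mod 13); new modulus lcm = 1144.
    Write x = 39 + 88·t and substitute into x ≡ 12 (mod 13): 88·t ≡ 12 − 39 = -27 (mod 13).
    Reduce coefficients mod 13: 10·t ≡ 12 (mod 13).
    The inverse of 10 mod 13 is 4 (since 10·4 = 40 = 3·13 + 1), so t ≡ 4·12 = 48 ≡ 9 (mod 13).
    Then x = 39 + 88·9 = 831, valid modulo lcm(88, 13) = 1144: x ≡ 831 (mod 1144).
  Combine with x ≡ 1 (mod 5); new modulus lcm = 5720.
    Write x = 831 + 1144·t and substitute into x ≡ 1 (mod 5): 1144·t ≡ 1 − 831 = -830 (mod 5).
    Reduce coefficients mod 5: 4·t ≡ 0 (mod 5).
    The inverse of 4 mod 5 is 4 (since 4·4 = 16 = 3·5 + 1), so t ≡ 4·0 = 0 ≡ 0 (mod 5).
    Then x = 831 + 1144·0 = 831, valid modulo lcm(1144, 5) = 5720: x ≡ 831 (mod 5720).
Verify against each original: 831 mod 11 = 6, 831 mod 8 = 7, 831 mod 13 = 12, 831 mod 5 = 1.

x ≡ 831 (mod 5720).


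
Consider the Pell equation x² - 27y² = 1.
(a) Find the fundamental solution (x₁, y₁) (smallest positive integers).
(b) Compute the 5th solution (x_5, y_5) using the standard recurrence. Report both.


Step 1: Find the fundamental solution (x₁, y₁) of x² - 27y² = 1.
  Expand √27 as a continued fraction. a₀ = ⌊√27⌋ = 5; iterate m_{k+1} = d_k·a_k − m_k, d_{k+1} = (27 − m_{k+1}²)/d_k, a_{k+1} = ⌊(a₀ + m_{k+1})/d_{k+1}⌋ (starting m₀ = 0, d₀ = 1), with convergents p_k = a_k·p_{k-1} + p_{k-2}, q_k = a_k·q_{k-1} + q_{k-2} (p₋₁ = 1, q₋₁ = 0):
  k = 0: a₀ = 5; p₀/q₀ = 5/1; p₀² − 27·q₀² = 25 − 27 = -2.
  k = 1: m = 5, d = 2, a = ⌊(5 + 5)/2⌋ = 5; p/q = (5·5 + 1)/(5·1 + 0) = 26/5; p² − 27·q² = 676 − 675 = 1.
  The first convergent with p² − 27·q² = 1 gives the fundamental solution (x₁, y₁) = (26, 5).
Step 2: Apply the recurrence (x_{n+1}, y_{n+1}) = (x₁x_n + 27y₁y_n, x₁y_n + y₁x_n) repeatedly.
  From (x_1, y_1) = (26, 5): x_2 = 26·26 + 27·5·5 = 1351; y_2 = 26·5 + 5·26 = 260.
  From (x_2, y_2) = (1351, 260): x_3 = 26·1351 + 27·5·260 = 70226; y_3 = 26·260 + 5·1351 = 13515.
  From (x_3, y_3) = (70226, 13515): x_4 = 26·70226 + 27·5·13515 = 3650401; y_4 = 26·13515 + 5·70226 = 702520.
  From (x_4, y_4) = (3650401, 702520): x_5 = 26·3650401 + 27·5·702520 = 189750626; y_5 = 26·702520 + 5·3650401 = 36517525.
Step 3: Verify x_5² - 27·y_5² = 36005300067391876 - 36005300067391875 = 1 (should be 1). ✓

(x_1, y_1) = (26, 5); (x_5, y_5) = (189750626, 36517525).


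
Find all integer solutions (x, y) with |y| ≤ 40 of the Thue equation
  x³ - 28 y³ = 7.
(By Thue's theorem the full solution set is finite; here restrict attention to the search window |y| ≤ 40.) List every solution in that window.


The equation is x³ - 28y³ = 7. For fixed y, x³ = 28·y³ + 7, so a solution requires the RHS to be a perfect cube.
Strategy: iterate y from -40 to 40, compute RHS = 28·y³ + 7, and check whether it is a (positive or negative) perfect cube.
Check small values of y:
  y = 0: RHS = 7 is not a perfect cube.
  y = 1: RHS = 35 is not a perfect cube.
  y = -1: RHS = -21 is not a perfect cube.
  y = 2: RHS = 231 is not a perfect cube.
  y = -2: RHS = -217 is not a perfect cube.
  y = 3: RHS = 763 is not a perfect cube.
  y = -3: RHS = -749 is not a perfect cube.
Continuing the search up to |y| = 40 finds no solutions either.
No (x, y) in the scanned range satisfies the equation.

No integer solutions with |y| ≤ 40.


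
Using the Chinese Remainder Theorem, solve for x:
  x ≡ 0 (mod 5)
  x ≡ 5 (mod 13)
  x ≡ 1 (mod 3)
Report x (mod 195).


Moduli 5, 13, 3 are pairwise coprime; by CRT there is a unique solution modulo M = 5 · 13 · 3 = 195.
Solve pairwise, accumulating the modulus:
  Start with x ≡ 0 (mod 5).
  Combine with x ≡ 5 (mod 13): since gcd(5, 13) = 1, we get a unique residue mod 65.
    Write x = 0 + 5·t and substitute into x ≡ 5 (mod 13): 5·t ≡ 5 − 0 = 5 (mod 13).
    The inverse of 5 mod 13 is 8 (since 5·8 = 40 = 3·13 + 1), so t ≡ 8·5 = 40 ≡ 1 (mod 13).
    Then x = 0 + 5·1 = 5, valid modulo lcm(5, 13) = 65: x ≡ 5 (mod 65).
  Combine with x ≡ 1 (mod 3): since gcd(65, 3) = 1, we get a unique residue mod 195.
    Write x = 5 + 65·t and substitute into x ≡ 1 (mod 3): 65·t ≡ 1 − 5 = -4 (mod 3).
    Reduce coefficients mod 3: 2·t ≡ 2 (mod 3).
    The inverse of 2 mod 3 is 2 (since 2·2 = 4 = 1·3 + 1), so t ≡ 2·2 = 4 ≡ 1 (mod 3).
    Then x = 5 + 65·1 = 70, valid modulo lcm(65, 3) = 195: x ≡ 70 (mod 195).
Verify: 70 mod 5 = 0 ✓, 70 mod 13 = 5 ✓, 70 mod 3 = 1 ✓.

x ≡ 70 (mod 195).


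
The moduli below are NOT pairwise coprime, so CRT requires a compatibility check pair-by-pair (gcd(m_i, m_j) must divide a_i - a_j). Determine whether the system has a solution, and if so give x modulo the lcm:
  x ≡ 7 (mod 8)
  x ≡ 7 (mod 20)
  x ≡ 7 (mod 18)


Moduli 8, 20, 18 are not pairwise coprime, so CRT works modulo lcm(m_i) when all pairwise compatibility conditions hold.
Pairwise compatibility: gcd(m_i, m_j) must divide a_i - a_j for every pair.
Merge one congruence at a time:
  Start: x ≡ 7 (mod 8).
  Combine with x ≡ 7 (mod 20): gcd(8, 20) = 4; 7 - 7 = 0, which IS divisible by 4, so compatible.
    Write x = 7 + 8·t and substitute into x ≡ 7 (mod 20): 8·t ≡ 7 − 7 = 0 (mod 20).
    Divide the congruence (and modulus) by g = 4: 2·t ≡ 0 (mod 5).
    The inverse of 2 mod 5 is 3 (since 2·3 = 6 = 1·5 + 1), so t ≡ 3·0 = 0 ≡ 0 (mod 5).
    Then x = 7 + 8·0 = 7, valid modulo lcm(8, 20) = 40: x ≡ 7 (mod 40).
  Combine with x ≡ 7 (mod 18): gcd(40, 18) = 2; 7 - 7 = 0, which IS divisible by 2, so compatible.
    Write x = 7 + 40·t and substitute into x ≡ 7 (mod 18): 40·t ≡ 7 − 7 = 0 (mod 18).
    Divide the congruence (and modulus) by g = 2: 20·t ≡ 0 (mod 9).
    Reduce coefficients mod 9: 2·t ≡ 0 (mod 9).
    The inverse of 2 mod 9 is 5 (since 2·5 = 10 = 1·9 + 1), so t ≡ 5·0 = 0 ≡ 0 (mod 9).
    Then x = 7 + 40·0 = 7, valid modulo lcm(40, 18) = 360: x ≡ 7 (mod 360).
Verify: 7 mod 8 = 7, 7 mod 20 = 7, 7 mod 18 = 7.

x ≡ 7 (mod 360).


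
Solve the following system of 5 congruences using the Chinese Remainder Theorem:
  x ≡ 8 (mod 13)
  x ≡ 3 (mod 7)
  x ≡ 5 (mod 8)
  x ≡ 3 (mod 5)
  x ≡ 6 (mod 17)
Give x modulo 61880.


Product of moduli M = 13 · 7 · 8 · 5 · 17 = 61880.
Merge one congruence at a time:
  Start: x ≡ 8 (mod 13).
  Combine with x ≡ 3 (mod 7); new modulus lcm = 91.
    Write x = 8 + 13·t and substitute into x ≡ 3 (mod 7): 13·t ≡ 3 − 8 = -5 (mod 7).
    Reduce coefficients mod 7: 6·t ≡ 2 (mod 7).
    The inverse of 6 mod 7 is 6 (since 6·6 = 36 = 5·7 + 1), so t ≡ 6·2 = 12 ≡ 5 (mod 7).
    Then x = 8 + 13·5 = 73, valid modulo lcm(13, 7) = 91: x ≡ 73 (mod 91).
  Combine with x ≡ 5 (mod 8); new modulus lcm = 728.
    Write x = 73 + 91·t and substitute into x ≡ 5 (mod 8): 91·t ≡ 5 − 73 = -68 (mod 8).
    Reduce coefficients mod 8: 3·t ≡ 4 (mod 8).
    The inverse of 3 mod 8 is 3 (since 3·3 = 9 = 1·8 + 1), so t ≡ 3·4 = 12 ≡ 4 (mod 8).
    Then x = 73 + 91·4 = 437, valid modulo lcm(91, 8) = 728: x ≡ 437 (mod 728).
  Combine with x ≡ 3 (mod 5); new modulus lcm = 3640.
    Write x = 437 + 728·t and substitute into x ≡ 3 (mod 5): 728·t ≡ 3 − 437 = -434 (mod 5).
    Reduce coefficients mod 5: 3·t ≡ 1 (mod 5).
    The inverse of 3 mod 5 is 2 (since 3·2 = 6 = 1·5 + 1), so t ≡ 2·1 = 2 ≡ 2 (mod 5).
    Then x = 437 + 728·2 = 1893, valid modulo lcm(728, 5) = 3640: x ≡ 1893 (mod 3640).
  Combine with x ≡ 6 (mod 17); new modulus lcm = 61880.
    Write x = 1893 + 3640·t and substitute into x ≡ 6 (mod 17): 3640·t ≡ 6 − 1893 = -1887 (mod 17).
    Reduce coefficients mod 17: 2·t ≡ 0 (mod 17).
    The inverse of 2 mod 17 is 9 (since 2·9 = 18 = 1·17 + 1), so t ≡ 9·0 = 0 ≡ 0 (mod 17).
    Then x = 1893 + 3640·0 = 1893, valid modulo lcm(3640, 17) = 61880: x ≡ 1893 (mod 61880).
Verify against each original: 1893 mod 13 = 8, 1893 mod 7 = 3, 1893 mod 8 = 5, 1893 mod 5 = 3, 1893 mod 17 = 6.

x ≡ 1893 (mod 61880).


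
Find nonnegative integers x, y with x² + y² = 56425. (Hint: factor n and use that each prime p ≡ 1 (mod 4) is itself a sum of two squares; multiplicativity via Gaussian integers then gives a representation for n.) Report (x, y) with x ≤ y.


Step 1: Factor n = 56425 = 5^2 · 37 · 61.
Step 2: Check the mod-4 condition on each prime factor: 5 ≡ 1 (mod 4), exponent 2; 37 ≡ 1 (mod 4), exponent 1; 61 ≡ 1 (mod 4), exponent 1.
All primes ≡ 3 (mod 4) appear to even exponent (or don't appear), so by the two-squares theorem n IS expressible as a sum of two squares.
Step 3: Build a representation. Group n = k² · m with k = 5 and m = 37 · 61 = 2257 (a product of primes ≡ 1 (mod 4)); a representation of m scales to one of n via (k·x)² + (k·y)² = k²(x² + y²). Each prime p ≡ 1 (mod 4) is itself a sum of two squares; find a² by testing p − a² for a perfect square:
  37: 37 − 1² = 36 = 6² ⇒ 37 = 1² + 6².
  61: 61 − 1² = 60, 61 − 2² = 57, 61 − 3² = 52, 61 − 4² = 45, 61 − 5² = 36 = 6² ⇒ 61 = 5² + 6².
  Combine using the Brahmagupta–Fibonacci identity (a² + b²)(c² + d²) = (ac − bd)² + (ad + bc)² = (ac + bd)² + (ad − bc)²:
  37 · 61 = 2257: from (1² + 6²)(5² + 6²), take (1·5 − 6·6, 1·6 + 6·5) = (5 − 36, 6 + 30) = (-31, 36); dropping signs (only squares matter) gives (31, 36); check 31² + 36² = 961 + 1296 = 2257 ✓.
  Scale by k = 5: (5·31, 5·36) = (155, 180).
Step 4: Order so x ≤ y and verify: 155² + 180² = 24025 + 32400 = 56425 = n. ✓

n = 56425 = 155² + 180² (one valid representation with x ≤ y).


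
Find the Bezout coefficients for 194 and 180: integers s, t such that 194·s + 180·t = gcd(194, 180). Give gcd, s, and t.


Euclidean algorithm on (194, 180) — divide until remainder is 0:
  194 = 1 · 180 + 14
  180 = 12 · 14 + 12
  14 = 1 · 12 + 2
  12 = 6 · 2 + 0
gcd(194, 180) = 2.
Track Bezout coefficients alongside the remainders: start with r₀ = 194 = a·1 + b·0 (s = 1, t = 0) and r₁ = 180 = a·0 + b·1 (s = 0, t = 1); each new remainder r_{k+1} = r_{k-1} − q_k·r_k inherits s_{k+1} = s_{k-1} − q_k·s_k, t_{k+1} = t_{k-1} − q_k·t_k, so r_k = a·s_k + b·t_k at every step:
  q = 1: r = 14, s = 1 − 1·0 = 1, t = 0 − 1·1 = -1  (check: 194·1 + 180·(-1) = 14)
  q = 12: r = 12, s = 0 − 12·1 = -12, t = 1 − 12·(-1) = 13  (check: 194·(-12) + 180·13 = 12)
  q = 1: r = 2, s = 1 − 1·(-12) = 13, t = -1 − 1·13 = -14  (check: 194·13 + 180·(-14) = 2)
The row with r = 2 (the gcd) gives the Bezout coefficients s = 13, t = -14.
Result: 194 · (13) + 180 · (-14) = 2.

gcd(194, 180) = 2; s = 13, t = -14 (check: 194·13 + 180·(-14) = 2).


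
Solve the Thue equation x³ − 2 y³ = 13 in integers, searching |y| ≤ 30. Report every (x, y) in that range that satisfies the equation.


The equation is x³ - 2y³ = 13. For fixed y, x³ = 2·y³ + 13, so a solution requires the RHS to be a perfect cube.
Strategy: iterate y from -30 to 30, compute RHS = 2·y³ + 13, and check whether it is a (positive or negative) perfect cube.
Check small values of y:
  y = 0: RHS = 13 is not a perfect cube.
  y = 1: RHS = 15 is not a perfect cube.
  y = -1: RHS = 11 is not a perfect cube.
  y = 2: RHS = 29 is not a perfect cube.
  y = -2: RHS = -3 is not a perfect cube.
  y = 3: RHS = 67 is not a perfect cube.
  y = -3: RHS = -41 is not a perfect cube.
Continuing the search up to |y| = 30 finds no solutions either.
No (x, y) in the scanned range satisfies the equation.

No integer solutions with |y| ≤ 30.


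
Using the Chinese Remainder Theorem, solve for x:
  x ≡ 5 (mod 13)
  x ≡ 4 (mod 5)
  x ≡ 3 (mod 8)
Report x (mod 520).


Moduli 13, 5, 8 are pairwise coprime; by CRT there is a unique solution modulo M = 13 · 5 · 8 = 520.
Solve pairwise, accumulating the modulus:
  Start with x ≡ 5 (mod 13).
  Combine with x ≡ 4 (mod 5): since gcd(13, 5) = 1, we get a unique residue mod 65.
    Write x = 5 + 13·t and substitute into x ≡ 4 (mod 5): 13·t ≡ 4 − 5 = -1 (mod 5).
    Reduce coefficients mod 5: 3·t ≡ 4 (mod 5).
    The inverse of 3 mod 5 is 2 (since 3·2 = 6 = 1·5 + 1), so t ≡ 2·4 = 8 ≡ 3 (mod 5).
    Then x = 5 + 13·3 = 44, valid modulo lcm(13, 5) = 65: x ≡ 44 (mod 65).
  Combine with x ≡ 3 (mod 8): since gcd(65, 8) = 1, we get a unique residue mod 520.
    Write x = 44 + 65·t and substitute into x ≡ 3 (mod 8): 65·t ≡ 3 − 44 = -41 (mod 8).
    Reduce coefficients mod 8: 1·t ≡ 7 (mod 8).
    So t ≡ 7 (mod 8).
    Then x = 44 + 65·7 = 499, valid modulo lcm(65, 8) = 520: x ≡ 499 (mod 520).
Verify: 499 mod 13 = 5 ✓, 499 mod 5 = 4 ✓, 499 mod 8 = 3 ✓.

x ≡ 499 (mod 520).


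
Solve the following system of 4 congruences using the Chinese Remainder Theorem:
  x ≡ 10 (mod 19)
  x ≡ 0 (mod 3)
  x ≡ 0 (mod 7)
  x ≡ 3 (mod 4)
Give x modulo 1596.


Product of moduli M = 19 · 3 · 7 · 4 = 1596.
Merge one congruence at a time:
  Start: x ≡ 10 (mod 19).
  Combine with x ≡ 0 (mod 3); new modulus lcm = 57.
    Write x = 10 + 19·t and substitute into x ≡ 0 (mod 3): 19·t ≡ 0 − 10 = -10 (mod 3).
    Reduce coefficients mod 3: 1·t ≡ 2 (mod 3).
    So t ≡ 2 (mod 3).
    Then x = 10 + 19·2 = 48, valid modulo lcm(19, 3) = 57: x ≡ 48 (mod 57).
  Combine with x ≡ 0 (mod 7); new modulus lcm = 399.
    Write x = 48 + 57·t and substitute into x ≡ 0 (mod 7): 57·t ≡ 0 − 48 = -48 (mod 7).
    Reduce coefficients mod 7: 1·t ≡ 1 (mod 7).
    So t ≡ 1 (mod 7).
    Then x = 48 + 57·1 = 105, valid modulo lcm(57, 7) = 399: x ≡ 105 (mod 399).
  Combine with x ≡ 3 (mod 4); new modulus lcm = 1596.
    Write x = 105 + 399·t and substitute into x ≡ 3 (mod 4): 399·t ≡ 3 − 105 = -102 (mod 4).
    Reduce coefficients mod 4: 3·t ≡ 2 (mod 4).
    The inverse of 3 mod 4 is 3 (since 3·3 = 9 = 2·4 + 1), so t ≡ 3·2 = 6 ≡ 2 (mod 4).
    Then x = 105 + 399·2 = 903, valid modulo lcm(399, 4) = 1596: x ≡ 903 (mod 1596).
Verify against each original: 903 mod 19 = 10, 903 mod 3 = 0, 903 mod 7 = 0, 903 mod 4 = 3.

x ≡ 903 (mod 1596).


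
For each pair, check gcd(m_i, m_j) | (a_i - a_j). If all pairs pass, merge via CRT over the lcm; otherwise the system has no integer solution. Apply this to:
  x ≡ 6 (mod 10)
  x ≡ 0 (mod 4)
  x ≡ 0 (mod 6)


Moduli 10, 4, 6 are not pairwise coprime, so CRT works modulo lcm(m_i) when all pairwise compatibility conditions hold.
Pairwise compatibility: gcd(m_i, m_j) must divide a_i - a_j for every pair.
Merge one congruence at a time:
  Start: x ≡ 6 (mod 10).
  Combine with x ≡ 0 (mod 4): gcd(10, 4) = 2; 0 - 6 = -6, which IS divisible by 2, so compatible.
    Write x = 6 + 10·t and substitute into x ≡ 0 (mod 4): 10·t ≡ 0 − 6 = -6 (mod 4).
    Divide the congruence (and modulus) by g = 2: 5·t ≡ -3 (mod 2).
    Reduce coefficients mod 2: 1·t ≡ 1 (mod 2).
    So t ≡ 1 (mod 2).
    Then x = 6 + 10·1 = 16, valid modulo lcm(10, 4) = 20: x ≡ 16 (mod 20).
  Combine with x ≡ 0 (mod 6): gcd(20, 6) = 2; 0 - 16 = -16, which IS divisible by 2, so compatible.
    Write x = 16 + 20·t and substitute into x ≡ 0 (mod 6): 20·t ≡ 0 − 16 = -16 (mod 6).
    Divide the congruence (and modulus) by g = 2: 10·t ≡ -8 (mod 3).
    Reduce coefficients mod 3: 1·t ≡ 1 (mod 3).
    So t ≡ 1 (mod 3).
    Then x = 16 + 20·1 = 36, valid modulo lcm(20, 6) = 60: x ≡ 36 (mod 60).
Verify: 36 mod 10 = 6, 36 mod 4 = 0, 36 mod 6 = 0.

x ≡ 36 (mod 60).


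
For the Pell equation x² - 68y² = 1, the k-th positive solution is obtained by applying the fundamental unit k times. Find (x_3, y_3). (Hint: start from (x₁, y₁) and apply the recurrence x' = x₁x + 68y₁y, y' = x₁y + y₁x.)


Step 1: Find the fundamental solution (x₁, y₁) of x² - 68y² = 1.
  Expand √68 as a continued fraction. a₀ = ⌊√68⌋ = 8; iterate m_{k+1} = d_k·a_k − m_k, d_{k+1} = (68 − m_{k+1}²)/d_k, a_{k+1} = ⌊(a₀ + m_{k+1})/d_{k+1}⌋ (starting m₀ = 0, d₀ = 1), with convergents p_k = a_k·p_{k-1} + p_{k-2}, q_k = a_k·q_{k-1} + q_{k-2} (p₋₁ = 1, q₋₁ = 0):
  k = 0: a₀ = 8; p₀/q₀ = 8/1; p₀² − 68·q₀² = 64 − 68 = -4.
  k = 1: m = 8, d = 4, a = ⌊(8 + 8)/4⌋ = 4; p/q = (4·8 + 1)/(4·1 + 0) = 33/4; p² − 68·q² = 1089 − 1088 = 1.
  The first convergent with p² − 68·q² = 1 gives the fundamental solution (x₁, y₁) = (33, 4).
Step 2: Apply the recurrence (x_{n+1}, y_{n+1}) = (x₁x_n + 68y₁y_n, x₁y_n + y₁x_n) repeatedly.
  From (x_1, y_1) = (33, 4): x_2 = 33·33 + 68·4·4 = 2177; y_2 = 33·4 + 4·33 = 264.
  From (x_2, y_2) = (2177, 264): x_3 = 33·2177 + 68·4·264 = 143649; y_3 = 33·264 + 4·2177 = 17420.
Step 3: Verify x_3² - 68·y_3² = 20635035201 - 20635035200 = 1 (should be 1). ✓

(x_1, y_1) = (33, 4); (x_3, y_3) = (143649, 17420).


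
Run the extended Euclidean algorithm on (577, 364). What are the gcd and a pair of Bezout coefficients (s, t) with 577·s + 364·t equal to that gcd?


Euclidean algorithm on (577, 364) — divide until remainder is 0:
  577 = 1 · 364 + 213
  364 = 1 · 213 + 151
  213 = 1 · 151 + 62
  151 = 2 · 62 + 27
  62 = 2 · 27 + 8
  27 = 3 · 8 + 3
  8 = 2 · 3 + 2
  3 = 1 · 2 + 1
  2 = 2 · 1 + 0
gcd(577, 364) = 1.
Track Bezout coefficients alongside the remainders: start with r₀ = 577 = a·1 + b·0 (s = 1, t = 0) and r₁ = 364 = a·0 + b·1 (s = 0, t = 1); each new remainder r_{k+1} = r_{k-1} − q_k·r_k inherits s_{k+1} = s_{k-1} − q_k·s_k, t_{k+1} = t_{k-1} − q_k·t_k, so r_k = a·s_k + b·t_k at every step:
  q = 1: r = 213, s = 1 − 1·0 = 1, t = 0 − 1·1 = -1  (check: 577·1 + 364·(-1) = 213)
  q = 1: r = 151, s = 0 − 1·1 = -1, t = 1 − 1·(-1) = 2  (check: 577·(-1) + 364·2 = 151)
  q = 1: r = 62, s = 1 − 1·(-1) = 2, t = -1 − 1·2 = -3  (check: 577·2 + 364·(-3) = 62)
  q = 2: r = 27, s = -1 − 2·2 = -5, t = 2 − 2·(-3) = 8  (check: 577·(-5) + 364·8 = 27)
  q = 2: r = 8, s = 2 − 2·(-5) = 12, t = -3 − 2·8 = -19  (check: 577·12 + 364·(-19) = 8)
  q = 3: r = 3, s = -5 − 3·12 = -41, t = 8 − 3·(-19) = 65  (check: 577·(-41) + 364·65 = 3)
  q = 2: r = 2, s = 12 − 2·(-41) = 94, t = -19 − 2·65 = -149  (check: 577·94 + 364·(-149) = 2)
  q = 1: r = 1, s = -41 − 1·94 = -135, t = 65 − 1·(-149) = 214  (check: 577·(-135) + 364·214 = 1)
The row with r = 1 (the gcd) gives the Bezout coefficients s = -135, t = 214.
Result: 577 · (-135) + 364 · (214) = 1.

gcd(577, 364) = 1; s = -135, t = 214 (check: 577·(-135) + 364·214 = 1).


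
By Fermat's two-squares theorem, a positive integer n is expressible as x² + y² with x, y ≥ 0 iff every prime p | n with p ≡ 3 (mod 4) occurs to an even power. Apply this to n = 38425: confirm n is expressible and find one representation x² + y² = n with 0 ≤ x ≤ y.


Step 1: Factor n = 38425 = 5^2 · 29 · 53.
Step 2: Check the mod-4 condition on each prime factor: 5 ≡ 1 (mod 4), exponent 2; 29 ≡ 1 (mod 4), exponent 1; 53 ≡ 1 (mod 4), exponent 1.
All primes ≡ 3 (mod 4) appear to even exponent (or don't appear), so by the two-squares theorem n IS expressible as a sum of two squares.
Step 3: Build a representation. Group n = k² · m with k = 5 and m = 29 · 53 = 1537 (a product of primes ≡ 1 (mod 4)); a representation of m scales to one of n via (k·x)² + (k·y)² = k²(x² + y²). Each prime p ≡ 1 (mod 4) is itself a sum of two squares; find a² by testing p − a² for a perfect square:
  29: 29 − 1² = 28, 29 − 2² = 25 = 5² ⇒ 29 = 2² + 5².
  53: 53 − 1² = 52, 53 − 2² = 49 = 7² ⇒ 53 = 2² + 7².
  Combine using the Brahmagupta–Fibonacci identity (a² + b²)(c² + d²) = (ac − bd)² + (ad + bc)² = (ac + bd)² + (ad − bc)²:
  29 · 53 = 1537: from (2² + 5²)(2² + 7²), take (2·2 − 5·7, 2·7 + 5·2) = (4 − 35, 14 + 10) = (-31, 24); dropping signs (only squares matter) gives (31, 24); check 31² + 24² = 961 + 576 = 1537 ✓.
  Scale by k = 5: (5·31, 5·24) = (155, 120).
Step 4: Order so x ≤ y and verify: 120² + 155² = 14400 + 24025 = 38425 = n. ✓

n = 38425 = 120² + 155² (one valid representation with x ≤ y).
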